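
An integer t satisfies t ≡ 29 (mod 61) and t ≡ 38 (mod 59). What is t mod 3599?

2103

61⁻¹ mod 59: 61·30 ≡ 1 (mod 59), so 61⁻¹ ≡ 30.
t = 29 + 61·((38 − 29)·30 mod 59) = 29 + 61·34 = 2103.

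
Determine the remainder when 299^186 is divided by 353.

113

Using repeated squaring:
186 in binary is 10111010, i.e. 186 = 128 + 32 + 16 + 8 + 2.
299^1 ≡ 299 (mod 353)
299^2 ≡ 299^2 = 89401 ≡ 92 (mod 353)
299^4 ≡ 92^2 = 8464 ≡ 345 (mod 353)
299^8 ≡ 345^2 = 119025 ≡ 64 (mod 353)
299^16 ≡ 64^2 = 4096 ≡ 213 (mod 353)
299^32 ≡ 213^2 = 45369 ≡ 185 (mod 353)
299^64 ≡ 185^2 = 34225 ≡ 337 (mod 353)
299^128 ≡ 337^2 = 113569 ≡ 256 (mod 353)
299^186 = 299^128 · 299^32 · 299^16 · 299^8 · 299^2 ≡ 256 · 185 · 213 · 64 · 92 (mod 353).
Accumulate the product:
256 · 185 = 47360 ≡ 58
58 · 213 = 12354 ≡ 352
352 · 64 = 22528 ≡ 289
289 · 92 = 26588 ≡ 113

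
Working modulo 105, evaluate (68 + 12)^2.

68 + 12 = 80
(80)^2 ≡ 100 (mod 105)

100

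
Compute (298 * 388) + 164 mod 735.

298 * 388 = 115624 ≡ 229 (mod 735)
229 + 164 = 393

393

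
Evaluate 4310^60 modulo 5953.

3524

By square-and-multiply:
60 in binary is 111100, i.e. 60 = 32 + 16 + 8 + 4.
4310^1 ≡ 4310 (mod 5953)
4310^2 ≡ 4310^2 = 18576100 ≡ 2740 (mod 5953)
4310^4 ≡ 2740^2 = 7507600 ≡ 867 (mod 5953)
4310^8 ≡ 867^2 = 751689 ≡ 1611 (mod 5953)
4310^16 ≡ 1611^2 = 2595321 ≡ 5766 (mod 5953)
4310^32 ≡ 5766^2 = 33246756 ≡ 5204 (mod 5953)
4310^60 = 4310^32 * 4310^16 * 4310^8 * 4310^4 ≡ 5204 * 5766 * 1611 * 867 (mod 5953).
Accumulate the product:
5204 * 5766 = 30006264 ≡ 3144
3144 * 1611 = 5064984 ≡ 4934
4934 * 867 = 4277778 ≡ 3524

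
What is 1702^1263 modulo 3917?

Using repeated squaring:
1263 in binary is 10011101111, i.e. 1263 = 1024 + 128 + 64 + 32 + 8 + 4 + 2 + 1.
1702^1 ≡ 1702 (mod 3917)
1702^2 ≡ 1702^2 = 2896804 ≡ 2141 (mod 3917)
1702^4 ≡ 2141^2 = 4583881 ≡ 991 (mod 3917)
1702^8 ≡ 991^2 = 982081 ≡ 2831 (mod 3917)
1702^16 ≡ 2831^2 = 8014561 ≡ 379 (mod 3917)
1702^32 ≡ 379^2 = 143641 ≡ 2629 (mod 3917)
1702^64 ≡ 2629^2 = 6911641 ≡ 2053 (mod 3917)
1702^128 ≡ 2053^2 = 4214809 ≡ 117 (mod 3917)
1702^256 ≡ 117^2 = 13689 ≡ 1938 (mod 3917)
1702^512 ≡ 1938^2 = 3755844 ≡ 3358 (mod 3917)
1702^1024 ≡ 3358^2 = 11276164 ≡ 3038 (mod 3917)
1702^1263 = 1702^1024 * 1702^128 * 1702^64 * 1702^32 * 1702^8 * 1702^4 * 1702^2 * 1702^1 ≡ 3038 * 117 * 2053 * 2629 * 2831 * 991 * 2141 * 1702 (mod 3917).
Accumulate the product:
3038 * 117 = 355446 ≡ 2916
2916 * 2053 = 5986548 ≡ 1372
1372 * 2629 = 3606988 ≡ 3348
3348 * 2831 = 9478188 ≡ 2965
2965 * 991 = 2938315 ≡ 565
565 * 2141 = 1209665 ≡ 3229
3229 * 1702 = 5495758 ≡ 207

207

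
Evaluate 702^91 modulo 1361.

600

Compute successive squares:
91 in binary is 1011011, i.e. 91 = 64 + 16 + 8 + 2 + 1.
702^1 ≡ 702 (mod 1361)
702^2 ≡ 702^2 = 492804 ≡ 122 (mod 1361)
702^4 ≡ 122^2 = 14884 ≡ 1274 (mod 1361)
702^8 ≡ 1274^2 = 1623076 ≡ 764 (mod 1361)
702^16 ≡ 764^2 = 583696 ≡ 1188 (mod 1361)
702^32 ≡ 1188^2 = 1411344 ≡ 1348 (mod 1361)
702^64 ≡ 1348^2 = 1817104 ≡ 169 (mod 1361)
702^91 = 702^64 · 702^16 · 702^8 · 702^2 · 702^1 ≡ 169 · 1188 · 764 · 122 · 702 (mod 1361).
Accumulate the product:
169 · 1188 = 200772 ≡ 705
705 · 764 = 538620 ≡ 1025
1025 · 122 = 125050 ≡ 1199
1199 · 702 = 841698 ≡ 600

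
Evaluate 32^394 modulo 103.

394 in binary is 110001010, i.e. 394 = 256 + 128 + 8 + 2.
32^1 ≡ 32 (mod 103)
32^2 ≡ 32^2 = 1024 ≡ 97 (mod 103)
32^4 ≡ 97^2 = 9409 ≡ 36 (mod 103)
32^8 ≡ 36^2 = 1296 ≡ 60 (mod 103)
32^16 ≡ 60^2 = 3600 ≡ 98 (mod 103)
32^32 ≡ 98^2 = 9604 ≡ 25 (mod 103)
32^64 ≡ 25^2 = 625 ≡ 7 (mod 103)
32^128 ≡ 7^2 = 49 (mod 103)
32^256 ≡ 49^2 = 2401 ≡ 32 (mod 103)
32^394 = 32^256 * 32^128 * 32^8 * 32^2 ≡ 32 * 49 * 60 * 97 (mod 103).
Accumulate the product:
32 * 49 = 1568 ≡ 23
23 * 60 = 1380 ≡ 41
41 * 97 = 3977 ≡ 63

63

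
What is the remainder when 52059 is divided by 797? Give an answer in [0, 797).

52059 = 65·797 + 254, so 52059 ≡ 254 (mod 797).

254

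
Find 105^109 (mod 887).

306

By square-and-multiply:
105^1 ≡ 105 (mod 887)
105^2 ≡ 105^2 = 11025 ≡ 381 (mod 887)
105^4 ≡ 381^2 = 145161 ≡ 580 (mod 887)
105^8 ≡ 580^2 = 336400 ≡ 227 (mod 887)
105^16 ≡ 227^2 = 51529 ≡ 83 (mod 887)
105^32 ≡ 83^2 = 6889 ≡ 680 (mod 887)
105^64 ≡ 680^2 = 462400 ≡ 273 (mod 887)
105^109 = 105^64 × 105^32 × 105^8 × 105^4 × 105^1 ≡ 273 × 680 × 227 × 580 × 105 (mod 887).
Accumulate the product:
273 × 680 = 185640 ≡ 257
257 × 227 = 58339 ≡ 684
684 × 580 = 396720 ≡ 231
231 × 105 = 24255 ≡ 306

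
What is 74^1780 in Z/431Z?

8

Compute successive squares:
74^1 ≡ 74 (mod 431)
74^2 ≡ 74^2 = 5476 ≡ 304 (mod 431)
74^4 ≡ 304^2 = 92416 ≡ 182 (mod 431)
74^8 ≡ 182^2 = 33124 ≡ 368 (mod 431)
74^16 ≡ 368^2 = 135424 ≡ 90 (mod 431)
74^32 ≡ 90^2 = 8100 ≡ 342 (mod 431)
74^64 ≡ 342^2 = 116964 ≡ 163 (mod 431)
74^128 ≡ 163^2 = 26569 ≡ 278 (mod 431)
74^256 ≡ 278^2 = 77284 ≡ 135 (mod 431)
74^512 ≡ 135^2 = 18225 ≡ 123 (mod 431)
74^1024 ≡ 123^2 = 15129 ≡ 44 (mod 431)
74^1780 = 74^1024 · 74^512 · 74^128 · 74^64 · 74^32 · 74^16 · 74^4 ≡ 44 · 123 · 278 · 163 · 342 · 90 · 182 (mod 431).
Accumulate the product:
44 · 123 = 5412 ≡ 240
240 · 278 = 66720 ≡ 346
346 · 163 = 56398 ≡ 368
368 · 342 = 125856 ≡ 4
4 · 90 = 360
360 · 182 = 65520 ≡ 8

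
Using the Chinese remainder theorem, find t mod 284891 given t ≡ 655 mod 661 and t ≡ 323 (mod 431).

661⁻¹ mod 431: 661×223 ≡ 1 (mod 431), so 661⁻¹ ≡ 223.
t = 655 + 661×((323 − 655)×223 mod 431) = 655 + 661×96 = 64111.
Check: 64111 mod 661 = 655, 64111 mod 431 = 323. ✓

64111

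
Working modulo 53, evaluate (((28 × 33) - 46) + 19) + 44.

40

28 × 33 = 924 ≡ 23 (mod 53)
23 - 46 = -23 ≡ 30 (mod 53)
30 + 19 = 49
49 + 44 = 93 ≡ 40 (mod 53)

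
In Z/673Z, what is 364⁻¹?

Run the extended Euclidean algorithm:
673 = 1×364 + 309
364 = 1×309 + 55
309 = 5×55 + 34
55 = 1×34 + 21
34 = 1×21 + 13
21 = 1×13 + 8
13 = 1×8 + 5
8 = 1×5 + 3
5 = 1×3 + 2
3 = 1×2 + 1
2 = 2×1 + 0
gcd(364, 673) = 1, so the inverse exists.
Back-substitute for 1:
1 = 1×3 − 1×2
  = −1×5 + 2×3
  = 2×8 − 3×5
  = −3×13 + 5×8
  = 5×21 − 8×13
  = −8×34 + 13×21
  = 13×55 − 21×34
  = −21×309 + 118×55
  = 118×364 − 139×309
  = −139×673 + 257×364
So 364⁻¹ ≡ 257 (mod 673).

257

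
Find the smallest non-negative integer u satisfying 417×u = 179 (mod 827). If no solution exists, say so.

760

gcd(417, 827) = 1, so a unique solution mod 827 exists.
417⁻¹ ≡ 591 (mod 827).
u ≡ 591×179 ≡ 760 (mod 827).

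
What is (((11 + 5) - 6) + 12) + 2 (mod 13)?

11

11 + 5 = 16 ≡ 3 (mod 13)
3 - 6 = -3 ≡ 10 (mod 13)
10 + 12 = 22 ≡ 9 (mod 13)
9 + 2 = 11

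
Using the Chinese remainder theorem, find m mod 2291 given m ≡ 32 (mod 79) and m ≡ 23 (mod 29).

79⁻¹ mod 29: 79×18 ≡ 1 (mod 29), so 79⁻¹ ≡ 18.
m = 32 + 79×((23 − 32)×18 mod 29) = 32 + 79×12 = 980.
Check: 980 mod 79 = 32, 980 mod 29 = 23. ✓

980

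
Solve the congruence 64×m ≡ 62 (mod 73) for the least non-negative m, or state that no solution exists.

58

gcd(64, 73) = 1, so a unique solution mod 73 exists.
64⁻¹ ≡ 8 (mod 73).
m ≡ 8×62 ≡ 58 (mod 73).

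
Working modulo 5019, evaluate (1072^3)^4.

(1072)^3 ≡ 1660 (mod 5019)
(1660)^4 ≡ 3466 (mod 5019)

3466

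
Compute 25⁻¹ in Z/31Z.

Run the extended Euclidean algorithm:
31 = 1*25 + 6
25 = 4*6 + 1
6 = 6*1 + 0
gcd(25, 31) = 1, so the inverse exists.
Bézout: 1 = −4*31 + 5*25.
So 25⁻¹ ≡ 5 (mod 31).

5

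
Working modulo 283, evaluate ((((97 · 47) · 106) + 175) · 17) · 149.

97 · 47 = 4559 ≡ 31 (mod 283)
31 · 106 = 3286 ≡ 173 (mod 283)
173 + 175 = 348 ≡ 65 (mod 283)
65 · 17 = 1105 ≡ 256 (mod 283)
256 · 149 = 38144 ≡ 222 (mod 283)

222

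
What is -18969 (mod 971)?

-18969 = -20×971 + 451, so -18969 ≡ 451 (mod 971).

451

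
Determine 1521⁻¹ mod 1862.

1103

1862 = 1×1521 + 341
1521 = 4×341 + 157
341 = 2×157 + 27
157 = 5×27 + 22
27 = 1×22 + 5
22 = 4×5 + 2
5 = 2×2 + 1
2 = 2×1 + 0
gcd(1521, 1862) = 1, so the inverse exists.
Bézout: 1 = 620×1862 − 759×1521.
So 1521⁻¹ ≡ −759 ≡ 1103 (mod 1862).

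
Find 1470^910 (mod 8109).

3285

By square-and-multiply:
910 in binary is 1110001110, i.e. 910 = 512 + 256 + 128 + 8 + 4 + 2.
1470^1 ≡ 1470 (mod 8109)
1470^2 ≡ 1470^2 = 2160900 ≡ 3906 (mod 8109)
1470^4 ≡ 3906^2 = 15256836 ≡ 3807 (mod 8109)
1470^8 ≡ 3807^2 = 14493249 ≡ 2466 (mod 8109)
1470^16 ≡ 2466^2 = 6081156 ≡ 7515 (mod 8109)
1470^32 ≡ 7515^2 = 56475225 ≡ 4149 (mod 8109)
1470^64 ≡ 4149^2 = 17214201 ≡ 6903 (mod 8109)
1470^128 ≡ 6903^2 = 47651409 ≡ 2925 (mod 8109)
1470^256 ≡ 2925^2 = 8555625 ≡ 630 (mod 8109)
1470^512 ≡ 630^2 = 396900 ≡ 7668 (mod 8109)
1470^910 = 1470^512 * 1470^256 * 1470^128 * 1470^8 * 1470^4 * 1470^2 ≡ 7668 * 630 * 2925 * 2466 * 3807 * 3906 (mod 8109).
Accumulate the product:
7668 * 630 = 4830840 ≡ 5985
5985 * 2925 = 17506125 ≡ 6903
6903 * 2466 = 17022798 ≡ 2007
2007 * 3807 = 7640649 ≡ 1971
1971 * 3906 = 7698726 ≡ 3285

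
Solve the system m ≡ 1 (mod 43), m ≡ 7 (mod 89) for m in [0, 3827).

43⁻¹ mod 89: 43×29 ≡ 1 (mod 89), so 43⁻¹ ≡ 29.
m = 1 + 43×((7 − 1)×29 mod 89) = 1 + 43×85 = 3656.
Check: 3656 mod 43 = 1, 3656 mod 89 = 7. ✓

3656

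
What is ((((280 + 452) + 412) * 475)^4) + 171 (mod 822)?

280 + 452 = 732
732 + 412 = 1144 ≡ 322 (mod 822)
322 * 475 = 152950 ≡ 58 (mod 822)
(58)^4 ≡ 22 (mod 822)
22 + 171 = 193

193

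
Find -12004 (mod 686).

-12004 = -18*686 + 344, so -12004 ≡ 344 (mod 686).

344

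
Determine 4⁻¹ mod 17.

13

17 = 4·4 + 1
4 = 4·1 + 0
gcd(4, 17) = 1, so the inverse exists.
Bézout: 1 = 1·17 − 4·4.
So 4⁻¹ ≡ −4 ≡ 13 (mod 17).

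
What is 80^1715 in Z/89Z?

79

1715 in binary is 11010110011, i.e. 1715 = 1024 + 512 + 128 + 32 + 16 + 2 + 1.
80^1 ≡ 80 (mod 89)
80^2 ≡ 80^2 = 6400 ≡ 81 (mod 89)
80^4 ≡ 81^2 = 6561 ≡ 64 (mod 89)
80^8 ≡ 64^2 = 4096 ≡ 2 (mod 89)
80^16 ≡ 2^2 = 4 (mod 89)
80^32 ≡ 4^2 = 16 (mod 89)
80^64 ≡ 16^2 = 256 ≡ 78 (mod 89)
80^128 ≡ 78^2 = 6084 ≡ 32 (mod 89)
80^256 ≡ 32^2 = 1024 ≡ 45 (mod 89)
80^512 ≡ 45^2 = 2025 ≡ 67 (mod 89)
80^1024 ≡ 67^2 = 4489 ≡ 39 (mod 89)
80^1715 = 80^1024 × 80^512 × 80^128 × 80^32 × 80^16 × 80^2 × 80^1 ≡ 39 × 67 × 32 × 16 × 4 × 81 × 80 (mod 89).
Accumulate the product:
39 × 67 = 2613 ≡ 32
32 × 32 = 1024 ≡ 45
45 × 16 = 720 ≡ 8
8 × 4 = 32
32 × 81 = 2592 ≡ 11
11 × 80 = 880 ≡ 79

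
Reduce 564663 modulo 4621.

901

564663 = 122×4621 + 901, so 564663 ≡ 901 (mod 4621).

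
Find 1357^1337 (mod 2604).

13

1357^1 ≡ 1357 (mod 2604)
1357^2 ≡ 1357^2 = 1841449 ≡ 421 (mod 2604)
1357^4 ≡ 421^2 = 177241 ≡ 169 (mod 2604)
1357^8 ≡ 169^2 = 28561 ≡ 2521 (mod 2604)
1357^16 ≡ 2521^2 = 6355441 ≡ 1681 (mod 2604)
1357^32 ≡ 1681^2 = 2825761 ≡ 421 (mod 2604)
1357^64 ≡ 421^2 = 177241 ≡ 169 (mod 2604)
1357^128 ≡ 169^2 = 28561 ≡ 2521 (mod 2604)
1357^256 ≡ 2521^2 = 6355441 ≡ 1681 (mod 2604)
1357^512 ≡ 1681^2 = 2825761 ≡ 421 (mod 2604)
1357^1024 ≡ 421^2 = 177241 ≡ 169 (mod 2604)
1357^1337 = 1357^1024 × 1357^256 × 1357^32 × 1357^16 × 1357^8 × 1357^1 ≡ 169 × 1681 × 421 × 1681 × 2521 × 1357 (mod 2604).
Accumulate the product:
169 × 1681 = 284089 ≡ 253
253 × 421 = 106513 ≡ 2353
2353 × 1681 = 3955393 ≡ 2521
2521 × 2521 = 6355441 ≡ 1681
1681 × 1357 = 2281117 ≡ 13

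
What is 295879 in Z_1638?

1039

295879 = 180*1638 + 1039, so 295879 ≡ 1039 (mod 1638).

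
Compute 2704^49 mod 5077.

49 in binary is 110001, i.e. 49 = 32 + 16 + 1.
2704^1 ≡ 2704 (mod 5077)
2704^2 ≡ 2704^2 = 7311616 ≡ 736 (mod 5077)
2704^4 ≡ 736^2 = 541696 ≡ 3534 (mod 5077)
2704^8 ≡ 3534^2 = 12489156 ≡ 4813 (mod 5077)
2704^16 ≡ 4813^2 = 23164969 ≡ 3695 (mod 5077)
2704^32 ≡ 3695^2 = 13653025 ≡ 972 (mod 5077)
2704^49 = 2704^32 × 2704^16 × 2704^1 ≡ 972 × 3695 × 2704 (mod 5077).
Accumulate the product:
972 × 3695 = 3591540 ≡ 2101
2101 × 2704 = 5681104 ≡ 5018

5018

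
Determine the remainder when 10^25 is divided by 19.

15

By square-and-multiply:
25 in binary is 11001, i.e. 25 = 16 + 8 + 1.
10^1 ≡ 10 (mod 19)
10^2 ≡ 10^2 = 100 ≡ 5 (mod 19)
10^4 ≡ 5^2 = 25 ≡ 6 (mod 19)
10^8 ≡ 6^2 = 36 ≡ 17 (mod 19)
10^16 ≡ 17^2 = 289 ≡ 4 (mod 19)
10^25 = 10^16 · 10^8 · 10^1 ≡ 4 · 17 · 10 (mod 19).
Accumulate the product:
4 · 17 = 68 ≡ 11
11 · 10 = 110 ≡ 15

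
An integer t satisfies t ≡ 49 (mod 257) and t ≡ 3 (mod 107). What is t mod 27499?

257⁻¹ mod 107: 257×5 ≡ 1 (mod 107), so 257⁻¹ ≡ 5.
t = 49 + 257×((3 − 49)×5 mod 107) = 49 + 257×91 = 23436.
Check: 23436 mod 257 = 49, 23436 mod 107 = 3. ✓

23436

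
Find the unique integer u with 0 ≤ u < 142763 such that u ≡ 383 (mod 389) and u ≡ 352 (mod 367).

32281

389⁻¹ mod 367: 389·317 ≡ 1 (mod 367), so 389⁻¹ ≡ 317.
u = 383 + 389·((352 − 383)·317 mod 367) = 383 + 389·82 = 32281.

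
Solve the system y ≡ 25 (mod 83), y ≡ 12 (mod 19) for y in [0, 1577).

83⁻¹ mod 19: 83×11 ≡ 1 (mod 19), so 83⁻¹ ≡ 11.
y = 25 + 83×((12 − 25)×11 mod 19) = 25 + 83×9 = 772.

772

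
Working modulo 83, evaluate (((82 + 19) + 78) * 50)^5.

16

82 + 19 = 101 ≡ 18 (mod 83)
18 + 78 = 96 ≡ 13 (mod 83)
13 * 50 = 650 ≡ 69 (mod 83)
(69)^5 ≡ 16 (mod 83)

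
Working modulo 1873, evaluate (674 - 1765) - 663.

674 - 1765 = -1091 ≡ 782 (mod 1873)
782 - 663 = 119

119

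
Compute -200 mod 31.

17

-200 = -7×31 + 17, so -200 ≡ 17 (mod 31).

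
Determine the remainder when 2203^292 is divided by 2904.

292 in binary is 100100100, i.e. 292 = 256 + 32 + 4.
2203^1 ≡ 2203 (mod 2904)
2203^2 ≡ 2203^2 = 4853209 ≡ 625 (mod 2904)
2203^4 ≡ 625^2 = 390625 ≡ 1489 (mod 2904)
2203^8 ≡ 1489^2 = 2217121 ≡ 1369 (mod 2904)
2203^16 ≡ 1369^2 = 1874161 ≡ 1081 (mod 2904)
2203^32 ≡ 1081^2 = 1168561 ≡ 1153 (mod 2904)
2203^64 ≡ 1153^2 = 1329409 ≡ 2281 (mod 2904)
2203^128 ≡ 2281^2 = 5202961 ≡ 1897 (mod 2904)
2203^256 ≡ 1897^2 = 3598609 ≡ 553 (mod 2904)
2203^292 = 2203^256 × 2203^32 × 2203^4 ≡ 553 × 1153 × 1489 (mod 2904).
Accumulate the product:
553 × 1153 = 637609 ≡ 1633
1633 × 1489 = 2431537 ≡ 889

889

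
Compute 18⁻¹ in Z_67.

41

67 = 3*18 + 13
18 = 1*13 + 5
13 = 2*5 + 3
5 = 1*3 + 2
3 = 1*2 + 1
2 = 2*1 + 0
gcd(18, 67) = 1, so the inverse exists.
Bézout: 1 = 7*67 − 26*18.
So 18⁻¹ ≡ −26 ≡ 41 (mod 67).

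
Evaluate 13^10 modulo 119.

50

By square-and-multiply:
10 in binary is 1010, i.e. 10 = 8 + 2.
13^1 ≡ 13 (mod 119)
13^2 ≡ 13^2 = 169 ≡ 50 (mod 119)
13^4 ≡ 50^2 = 2500 ≡ 1 (mod 119)
13^8 ≡ 1^2 = 1 (mod 119)
13^10 = 13^8 * 13^2 ≡ 1 * 50 (mod 119).
1 * 50 = 50 ≡ 50 (mod 119).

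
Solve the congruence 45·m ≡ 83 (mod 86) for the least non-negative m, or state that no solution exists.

gcd(45, 86) = 1, so a unique solution mod 86 exists.
45⁻¹ ≡ 65 (mod 86).
m ≡ 65·83 ≡ 63 (mod 86).

63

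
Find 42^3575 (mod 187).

3575 in binary is 110111110111, i.e. 3575 = 2048 + 1024 + 256 + 128 + 64 + 32 + 16 + 4 + 2 + 1.
42^1 ≡ 42 (mod 187)
42^2 ≡ 42^2 = 1764 ≡ 81 (mod 187)
42^4 ≡ 81^2 = 6561 ≡ 16 (mod 187)
42^8 ≡ 16^2 = 256 ≡ 69 (mod 187)
42^16 ≡ 69^2 = 4761 ≡ 86 (mod 187)
42^32 ≡ 86^2 = 7396 ≡ 103 (mod 187)
42^64 ≡ 103^2 = 10609 ≡ 137 (mod 187)
42^128 ≡ 137^2 = 18769 ≡ 69 (mod 187)
42^256 ≡ 69^2 = 4761 ≡ 86 (mod 187)
42^512 ≡ 86^2 = 7396 ≡ 103 (mod 187)
42^1024 ≡ 103^2 = 10609 ≡ 137 (mod 187)
42^2048 ≡ 137^2 = 18769 ≡ 69 (mod 187)
42^3575 = 42^2048 · 42^1024 · 42^256 · 42^128 · 42^64 · 42^32 · 42^16 · 42^4 · 42^2 · 42^1 ≡ 69 · 137 · 86 · 69 · 137 · 103 · 86 · 16 · 81 · 42 (mod 187).
Accumulate the product:
69 · 137 = 9453 ≡ 103
103 · 86 = 8858 ≡ 69
69 · 69 = 4761 ≡ 86
86 · 137 = 11782 ≡ 1
1 · 103 = 103
103 · 86 = 8858 ≡ 69
69 · 16 = 1104 ≡ 169
169 · 81 = 13689 ≡ 38
38 · 42 = 1596 ≡ 100

100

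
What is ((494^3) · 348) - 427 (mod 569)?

(494)^3 ≡ 323 (mod 569)
323 · 348 = 112404 ≡ 311 (mod 569)
311 - 427 = -116 ≡ 453 (mod 569)

453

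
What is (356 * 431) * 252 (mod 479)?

356 * 431 = 153436 ≡ 156 (mod 479)
156 * 252 = 39312 ≡ 34 (mod 479)

34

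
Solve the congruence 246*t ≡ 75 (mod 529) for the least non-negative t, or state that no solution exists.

gcd(246, 529) = 1, so a unique solution mod 529 exists.
246⁻¹ ≡ 243 (mod 529).
t ≡ 243*75 ≡ 239 (mod 529).

239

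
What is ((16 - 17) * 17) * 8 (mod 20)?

4

16 - 17 = -1 ≡ 19 (mod 20)
19 * 17 = 323 ≡ 3 (mod 20)
3 * 8 = 24 ≡ 4 (mod 20)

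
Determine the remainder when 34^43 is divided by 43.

34

Using repeated squaring:
34^1 ≡ 34 (mod 43)
34^2 ≡ 34^2 = 1156 ≡ 38 (mod 43)
34^4 ≡ 38^2 = 1444 ≡ 25 (mod 43)
34^8 ≡ 25^2 = 625 ≡ 23 (mod 43)
34^16 ≡ 23^2 = 529 ≡ 13 (mod 43)
34^32 ≡ 13^2 = 169 ≡ 40 (mod 43)
34^43 = 34^32 · 34^8 · 34^2 · 34^1 ≡ 40 · 23 · 38 · 34 (mod 43).
Accumulate the product:
40 · 23 = 920 ≡ 17
17 · 38 = 646 ≡ 1
1 · 34 = 34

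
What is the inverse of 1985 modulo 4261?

4261 = 2×1985 + 291
1985 = 6×291 + 239
291 = 1×239 + 52
239 = 4×52 + 31
52 = 1×31 + 21
31 = 1×21 + 10
21 = 2×10 + 1
10 = 10×1 + 0
gcd(1985, 4261) = 1, so the inverse exists.
Bézout: 1 = 191×4261 − 410×1985.
So 1985⁻¹ ≡ −410 ≡ 3851 (mod 4261).

3851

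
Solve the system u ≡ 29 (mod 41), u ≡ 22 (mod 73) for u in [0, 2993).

41⁻¹ mod 73: 41·57 ≡ 1 (mod 73), so 41⁻¹ ≡ 57.
u = 29 + 41·((22 − 29)·57 mod 73) = 29 + 41·39 = 1628.

1628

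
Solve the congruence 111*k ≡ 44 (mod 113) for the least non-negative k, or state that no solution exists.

91

gcd(111, 113) = 1, so a unique solution mod 113 exists.
111⁻¹ ≡ 56 (mod 113).
k ≡ 56*44 ≡ 91 (mod 113).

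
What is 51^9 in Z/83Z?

Using repeated squaring:
9 in binary is 1001, i.e. 9 = 8 + 1.
51^1 ≡ 51 (mod 83)
51^2 ≡ 51^2 = 2601 ≡ 28 (mod 83)
51^4 ≡ 28^2 = 784 ≡ 37 (mod 83)
51^8 ≡ 37^2 = 1369 ≡ 41 (mod 83)
51^9 = 51^8 * 51^1 ≡ 41 * 51 (mod 83).
41 * 51 = 2091 ≡ 16 (mod 83).

16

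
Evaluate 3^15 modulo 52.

3^1 ≡ 3 (mod 52)
3^2 ≡ 3^2 = 9 (mod 52)
3^4 ≡ 9^2 = 81 ≡ 29 (mod 52)
3^8 ≡ 29^2 = 841 ≡ 9 (mod 52)
3^15 = 3^8 · 3^4 · 3^2 · 3^1 ≡ 9 · 29 · 9 · 3 (mod 52).
Accumulate the product:
9 · 29 = 261 ≡ 1
1 · 9 = 9
9 · 3 = 27

27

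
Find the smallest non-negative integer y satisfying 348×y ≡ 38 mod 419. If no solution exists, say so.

147

gcd(348, 419) = 1, so a unique solution mod 419 exists.
348⁻¹ ≡ 59 (mod 419).
y ≡ 59×38 ≡ 147 (mod 419).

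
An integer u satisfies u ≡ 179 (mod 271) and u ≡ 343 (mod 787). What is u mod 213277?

38119

271⁻¹ mod 787: 271×212 ≡ 1 (mod 787), so 271⁻¹ ≡ 212.
u = 179 + 271×((343 − 179)×212 mod 787) = 179 + 271×140 = 38119.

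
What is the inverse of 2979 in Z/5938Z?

297

5938 = 1·2979 + 2959
2979 = 1·2959 + 20
2959 = 147·20 + 19
20 = 1·19 + 1
19 = 19·1 + 0
gcd(2979, 5938) = 1, so the inverse exists.
Back-substitute for 1:
1 = 1·20 − 1·19
  = −1·2959 + 148·20
  = 148·2979 − 149·2959
  = −149·5938 + 297·2979
So 2979⁻¹ ≡ 297 (mod 5938).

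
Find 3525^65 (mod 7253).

65 in binary is 1000001, i.e. 65 = 64 + 1.
3525^1 ≡ 3525 (mod 7253)
3525^2 ≡ 3525^2 = 12425625 ≡ 1236 (mod 7253)
3525^4 ≡ 1236^2 = 1527696 ≡ 4566 (mod 7253)
3525^8 ≡ 4566^2 = 20848356 ≡ 3234 (mod 7253)
3525^16 ≡ 3234^2 = 10458756 ≡ 7183 (mod 7253)
3525^32 ≡ 7183^2 = 51595489 ≡ 4900 (mod 7253)
3525^64 ≡ 4900^2 = 24010000 ≡ 2570 (mod 7253)
3525^65 = 3525^64 × 3525^1 ≡ 2570 × 3525 (mod 7253).
2570 × 3525 = 9059250 ≡ 253 (mod 7253).

253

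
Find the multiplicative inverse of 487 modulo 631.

241

631 = 1·487 + 144
487 = 3·144 + 55
144 = 2·55 + 34
55 = 1·34 + 21
34 = 1·21 + 13
21 = 1·13 + 8
13 = 1·8 + 5
8 = 1·5 + 3
5 = 1·3 + 2
3 = 1·2 + 1
2 = 2·1 + 0
gcd(487, 631) = 1, so the inverse exists.
Bézout: 1 = −186·631 + 241·487.
So 487⁻¹ ≡ 241 (mod 631).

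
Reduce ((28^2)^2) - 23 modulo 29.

(28)^2 ≡ 1 (mod 29)
(1)^2 ≡ 1 (mod 29)
1 - 23 = -22 ≡ 7 (mod 29)

7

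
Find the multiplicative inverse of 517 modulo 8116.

1821

Apply the Euclidean algorithm and back-substitute:
8116 = 15×517 + 361
517 = 1×361 + 156
361 = 2×156 + 49
156 = 3×49 + 9
49 = 5×9 + 4
9 = 2×4 + 1
4 = 4×1 + 0
gcd(517, 8116) = 1, so the inverse exists.
Bézout: 1 = −116×8116 + 1821×517.
So 517⁻¹ ≡ 1821 (mod 8116).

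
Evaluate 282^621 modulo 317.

269

By square-and-multiply:
621 in binary is 1001101101, i.e. 621 = 512 + 64 + 32 + 8 + 4 + 1.
282^1 ≡ 282 (mod 317)
282^2 ≡ 282^2 = 79524 ≡ 274 (mod 317)
282^4 ≡ 274^2 = 75076 ≡ 264 (mod 317)
282^8 ≡ 264^2 = 69696 ≡ 273 (mod 317)
282^16 ≡ 273^2 = 74529 ≡ 34 (mod 317)
282^32 ≡ 34^2 = 1156 ≡ 205 (mod 317)
282^64 ≡ 205^2 = 42025 ≡ 181 (mod 317)
282^128 ≡ 181^2 = 32761 ≡ 110 (mod 317)
282^256 ≡ 110^2 = 12100 ≡ 54 (mod 317)
282^512 ≡ 54^2 = 2916 ≡ 63 (mod 317)
282^621 = 282^512 · 282^64 · 282^32 · 282^8 · 282^4 · 282^1 ≡ 63 · 181 · 205 · 273 · 264 · 282 (mod 317).
Accumulate the product:
63 · 181 = 11403 ≡ 308
308 · 205 = 63140 ≡ 57
57 · 273 = 15561 ≡ 28
28 · 264 = 7392 ≡ 101
101 · 282 = 28482 ≡ 269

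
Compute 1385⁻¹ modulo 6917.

6053

6917 = 4×1385 + 1377
1385 = 1×1377 + 8
1377 = 172×8 + 1
8 = 8×1 + 0
gcd(1385, 6917) = 1, so the inverse exists.
Back-substitute for 1:
1 = 1×1377 − 172×8
  = −172×1385 + 173×1377
  = 173×6917 − 864×1385
So 1385⁻¹ ≡ −864 ≡ 6053 (mod 6917).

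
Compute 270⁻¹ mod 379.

By the extended Euclidean algorithm:
379 = 1·270 + 109
270 = 2·109 + 52
109 = 2·52 + 5
52 = 10·5 + 2
5 = 2·2 + 1
2 = 2·1 + 0
gcd(270, 379) = 1, so the inverse exists.
Bézout: 1 = 109·379 − 153·270.
So 270⁻¹ ≡ −153 ≡ 226 (mod 379).

226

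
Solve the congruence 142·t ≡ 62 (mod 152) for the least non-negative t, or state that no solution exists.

gcd(142, 152) = 2, and 2 | 62, so solutions exist.
Divide through by 2: 71·t ≡ 31 (mod 76).
71⁻¹ ≡ 15 (mod 76).
t ≡ 15·31 ≡ 9 (mod 76).
The smallest non-negative solution is t = 9.

9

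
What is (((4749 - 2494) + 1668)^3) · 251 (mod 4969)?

4749 - 2494 = 2255
2255 + 1668 = 3923
(3923)^3 ≡ 4806 (mod 4969)
4806 · 251 = 1206306 ≡ 3808 (mod 4969)

3808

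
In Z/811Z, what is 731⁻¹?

517

811 = 1×731 + 80
731 = 9×80 + 11
80 = 7×11 + 3
11 = 3×3 + 2
3 = 1×2 + 1
2 = 2×1 + 0
gcd(731, 811) = 1, so the inverse exists.
Bézout: 1 = 265×811 − 294×731.
So 731⁻¹ ≡ −294 ≡ 517 (mod 811).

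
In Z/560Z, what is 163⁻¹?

560 = 3×163 + 71
163 = 2×71 + 21
71 = 3×21 + 8
21 = 2×8 + 5
8 = 1×5 + 3
5 = 1×3 + 2
3 = 1×2 + 1
2 = 2×1 + 0
gcd(163, 560) = 1, so the inverse exists.
Bézout: 1 = 62×560 − 213×163.
So 163⁻¹ ≡ −213 ≡ 347 (mod 560).

347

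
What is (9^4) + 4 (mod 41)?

(9)^4 ≡ 1 (mod 41)
1 + 4 = 5

5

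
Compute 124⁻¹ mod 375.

375 = 3*124 + 3
124 = 41*3 + 1
3 = 3*1 + 0
gcd(124, 375) = 1, so the inverse exists.
Back-substitute for 1:
1 = 1*124 − 41*3
  = −41*375 + 124*124
So 124⁻¹ ≡ 124 (mod 375).

124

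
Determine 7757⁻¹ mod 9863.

1597

9863 = 1·7757 + 2106
7757 = 3·2106 + 1439
2106 = 1·1439 + 667
1439 = 2·667 + 105
667 = 6·105 + 37
105 = 2·37 + 31
37 = 1·31 + 6
31 = 5·6 + 1
6 = 6·1 + 0
gcd(7757, 9863) = 1, so the inverse exists.
Bézout: 1 = −1256·9863 + 1597·7757.
So 7757⁻¹ ≡ 1597 (mod 9863).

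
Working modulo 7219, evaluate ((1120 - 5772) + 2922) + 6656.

1120 - 5772 = -4652 ≡ 2567 (mod 7219)
2567 + 2922 = 5489
5489 + 6656 = 12145 ≡ 4926 (mod 7219)

4926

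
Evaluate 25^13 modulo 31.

25

13 in binary is 1101, i.e. 13 = 8 + 4 + 1.
25^1 ≡ 25 (mod 31)
25^2 ≡ 25^2 = 625 ≡ 5 (mod 31)
25^4 ≡ 5^2 = 25 (mod 31)
25^8 ≡ 25^2 = 625 ≡ 5 (mod 31)
25^13 = 25^8 · 25^4 · 25^1 ≡ 5 · 25 · 25 (mod 31).
Accumulate the product:
5 · 25 = 125 ≡ 1
1 · 25 = 25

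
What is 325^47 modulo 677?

47 in binary is 101111, i.e. 47 = 32 + 8 + 4 + 2 + 1.
325^1 ≡ 325 (mod 677)
325^2 ≡ 325^2 = 105625 ≡ 13 (mod 677)
325^4 ≡ 13^2 = 169 (mod 677)
325^8 ≡ 169^2 = 28561 ≡ 127 (mod 677)
325^16 ≡ 127^2 = 16129 ≡ 558 (mod 677)
325^32 ≡ 558^2 = 311364 ≡ 621 (mod 677)
325^47 = 325^32 × 325^8 × 325^4 × 325^2 × 325^1 ≡ 621 × 127 × 169 × 13 × 325 (mod 677).
Accumulate the product:
621 × 127 = 78867 ≡ 335
335 × 169 = 56615 ≡ 424
424 × 13 = 5512 ≡ 96
96 × 325 = 31200 ≡ 58

58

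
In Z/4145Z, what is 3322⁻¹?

By the extended Euclidean algorithm:
4145 = 1*3322 + 823
3322 = 4*823 + 30
823 = 27*30 + 13
30 = 2*13 + 4
13 = 3*4 + 1
4 = 4*1 + 0
gcd(3322, 4145) = 1, so the inverse exists.
Bézout: 1 = 775*4145 − 967*3322.
So 3322⁻¹ ≡ −967 ≡ 3178 (mod 4145).

3178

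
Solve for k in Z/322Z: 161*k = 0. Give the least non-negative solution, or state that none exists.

gcd(161, 322) = 161, and 161 | 0, so solutions exist.
Divide through by 161: 1*k ≡ 0 mod 2.
1⁻¹ ≡ 1 (mod 2).
k ≡ 1*0 ≡ 0 (mod 2).
The smallest non-negative solution is k = 0.

0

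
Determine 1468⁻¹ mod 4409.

1763

4409 = 3×1468 + 5
1468 = 293×5 + 3
5 = 1×3 + 2
3 = 1×2 + 1
2 = 2×1 + 0
gcd(1468, 4409) = 1, so the inverse exists.
Back-substitute for 1:
1 = 1×3 − 1×2
  = −1×5 + 2×3
  = 2×1468 − 587×5
  = −587×4409 + 1763×1468
So 1468⁻¹ ≡ 1763 (mod 4409).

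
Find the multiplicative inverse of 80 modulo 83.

83 = 1*80 + 3
80 = 26*3 + 2
3 = 1*2 + 1
2 = 2*1 + 0
gcd(80, 83) = 1, so the inverse exists.
Bézout: 1 = 27*83 − 28*80.
So 80⁻¹ ≡ −28 ≡ 55 (mod 83).

55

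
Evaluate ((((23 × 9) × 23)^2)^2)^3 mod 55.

26

23 × 9 = 207 ≡ 42 (mod 55)
42 × 23 = 966 ≡ 31 (mod 55)
(31)^2 ≡ 26 (mod 55)
(26)^2 ≡ 16 (mod 55)
(16)^3 ≡ 26 (mod 55)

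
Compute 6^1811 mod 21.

6

By square-and-multiply:
1811 in binary is 11100010011, i.e. 1811 = 1024 + 512 + 256 + 16 + 2 + 1.
6^1 ≡ 6 (mod 21)
6^2 ≡ 6^2 = 36 ≡ 15 (mod 21)
6^4 ≡ 15^2 = 225 ≡ 15 (mod 21)
6^8 ≡ 15^2 = 225 ≡ 15 (mod 21)
6^16 ≡ 15^2 = 225 ≡ 15 (mod 21)
6^32 ≡ 15^2 = 225 ≡ 15 (mod 21)
6^64 ≡ 15^2 = 225 ≡ 15 (mod 21)
6^128 ≡ 15^2 = 225 ≡ 15 (mod 21)
6^256 ≡ 15^2 = 225 ≡ 15 (mod 21)
6^512 ≡ 15^2 = 225 ≡ 15 (mod 21)
6^1024 ≡ 15^2 = 225 ≡ 15 (mod 21)
6^1811 = 6^1024 * 6^512 * 6^256 * 6^16 * 6^2 * 6^1 ≡ 15 * 15 * 15 * 15 * 15 * 6 (mod 21).
Accumulate the product:
15 * 15 = 225 ≡ 15
15 * 15 = 225 ≡ 15
15 * 15 = 225 ≡ 15
15 * 15 = 225 ≡ 15
15 * 6 = 90 ≡ 6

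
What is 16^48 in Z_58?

20

Compute successive squares:
48 in binary is 110000, i.e. 48 = 32 + 16.
16^1 ≡ 16 (mod 58)
16^2 ≡ 16^2 = 256 ≡ 24 (mod 58)
16^4 ≡ 24^2 = 576 ≡ 54 (mod 58)
16^8 ≡ 54^2 = 2916 ≡ 16 (mod 58)
16^16 ≡ 16^2 = 256 ≡ 24 (mod 58)
16^32 ≡ 24^2 = 576 ≡ 54 (mod 58)
16^48 = 16^32 · 16^16 ≡ 54 · 24 (mod 58).
54 · 24 = 1296 ≡ 20 (mod 58).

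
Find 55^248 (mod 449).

248 in binary is 11111000, i.e. 248 = 128 + 64 + 32 + 16 + 8.
55^1 ≡ 55 (mod 449)
55^2 ≡ 55^2 = 3025 ≡ 331 (mod 449)
55^4 ≡ 331^2 = 109561 ≡ 5 (mod 449)
55^8 ≡ 5^2 = 25 (mod 449)
55^16 ≡ 25^2 = 625 ≡ 176 (mod 449)
55^32 ≡ 176^2 = 30976 ≡ 444 (mod 449)
55^64 ≡ 444^2 = 197136 ≡ 25 (mod 449)
55^128 ≡ 25^2 = 625 ≡ 176 (mod 449)
55^248 = 55^128 × 55^64 × 55^32 × 55^16 × 55^8 ≡ 176 × 25 × 444 × 176 × 25 (mod 449).
Accumulate the product:
176 × 25 = 4400 ≡ 359
359 × 444 = 159396 ≡ 1
1 × 176 = 176
176 × 25 = 4400 ≡ 359

359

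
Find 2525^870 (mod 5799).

1

870 in binary is 1101100110, i.e. 870 = 512 + 256 + 64 + 32 + 4 + 2.
2525^1 ≡ 2525 (mod 5799)
2525^2 ≡ 2525^2 = 6375625 ≡ 2524 (mod 5799)
2525^4 ≡ 2524^2 = 6370576 ≡ 3274 (mod 5799)
2525^8 ≡ 3274^2 = 10719076 ≡ 2524 (mod 5799)
2525^16 ≡ 2524^2 = 6370576 ≡ 3274 (mod 5799)
2525^32 ≡ 3274^2 = 10719076 ≡ 2524 (mod 5799)
2525^64 ≡ 2524^2 = 6370576 ≡ 3274 (mod 5799)
2525^128 ≡ 3274^2 = 10719076 ≡ 2524 (mod 5799)
2525^256 ≡ 2524^2 = 6370576 ≡ 3274 (mod 5799)
2525^512 ≡ 3274^2 = 10719076 ≡ 2524 (mod 5799)
2525^870 = 2525^512 × 2525^256 × 2525^64 × 2525^32 × 2525^4 × 2525^2 ≡ 2524 × 3274 × 3274 × 2524 × 3274 × 2524 (mod 5799).
Accumulate the product:
2524 × 3274 = 8263576 ≡ 1
1 × 3274 = 3274
3274 × 2524 = 8263576 ≡ 1
1 × 3274 = 3274
3274 × 2524 = 8263576 ≡ 1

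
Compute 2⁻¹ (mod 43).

22

43 = 21*2 + 1
2 = 2*1 + 0
gcd(2, 43) = 1, so the inverse exists.
Bézout: 1 = 1*43 − 21*2.
So 2⁻¹ ≡ −21 ≡ 22 (mod 43).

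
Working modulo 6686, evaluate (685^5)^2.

6111

(685)^5 ≡ 1021 (mod 6686)
(1021)^2 ≡ 6111 (mod 6686)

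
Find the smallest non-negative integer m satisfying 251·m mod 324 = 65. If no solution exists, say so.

79

gcd(251, 324) = 1, so a unique solution mod 324 exists.
251⁻¹ ≡ 71 (mod 324).
m ≡ 71·65 ≡ 79 (mod 324).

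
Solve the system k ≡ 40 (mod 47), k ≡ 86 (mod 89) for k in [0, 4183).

2578

47⁻¹ mod 89: 47*36 ≡ 1 (mod 89), so 47⁻¹ ≡ 36.
k = 40 + 47*((86 − 40)*36 mod 89) = 40 + 47*54 = 2578.
Check: 2578 mod 47 = 40, 2578 mod 89 = 86. ✓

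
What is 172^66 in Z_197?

66 in binary is 1000010, i.e. 66 = 64 + 2.
172^1 ≡ 172 (mod 197)
172^2 ≡ 172^2 = 29584 ≡ 34 (mod 197)
172^4 ≡ 34^2 = 1156 ≡ 171 (mod 197)
172^8 ≡ 171^2 = 29241 ≡ 85 (mod 197)
172^16 ≡ 85^2 = 7225 ≡ 133 (mod 197)
172^32 ≡ 133^2 = 17689 ≡ 156 (mod 197)
172^64 ≡ 156^2 = 24336 ≡ 105 (mod 197)
172^66 = 172^64 × 172^2 ≡ 105 × 34 (mod 197).
105 × 34 = 3570 ≡ 24 (mod 197).

24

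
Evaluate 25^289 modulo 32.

By square-and-multiply:
25^1 ≡ 25 (mod 32)
25^2 ≡ 25^2 = 625 ≡ 17 (mod 32)
25^4 ≡ 17^2 = 289 ≡ 1 (mod 32)
25^8 ≡ 1^2 = 1 (mod 32)
25^16 ≡ 1^2 = 1 (mod 32)
25^32 ≡ 1^2 = 1 (mod 32)
25^64 ≡ 1^2 = 1 (mod 32)
25^128 ≡ 1^2 = 1 (mod 32)
25^256 ≡ 1^2 = 1 (mod 32)
25^289 = 25^256 × 25^32 × 25^1 ≡ 1 × 1 × 25 (mod 32).
Accumulate the product:
1 × 1 = 1
1 × 25 = 25

25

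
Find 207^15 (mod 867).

15 in binary is 1111, i.e. 15 = 8 + 4 + 2 + 1.
207^1 ≡ 207 (mod 867)
207^2 ≡ 207^2 = 42849 ≡ 366 (mod 867)
207^4 ≡ 366^2 = 133956 ≡ 438 (mod 867)
207^8 ≡ 438^2 = 191844 ≡ 237 (mod 867)
207^15 = 207^8 * 207^4 * 207^2 * 207^1 ≡ 237 * 438 * 366 * 207 (mod 867).
Accumulate the product:
237 * 438 = 103806 ≡ 633
633 * 366 = 231678 ≡ 189
189 * 207 = 39123 ≡ 108

108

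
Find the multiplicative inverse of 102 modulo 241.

Run the extended Euclidean algorithm:
241 = 2·102 + 37
102 = 2·37 + 28
37 = 1·28 + 9
28 = 3·9 + 1
9 = 9·1 + 0
gcd(102, 241) = 1, so the inverse exists.
Bézout: 1 = −11·241 + 26·102.
So 102⁻¹ ≡ 26 (mod 241).

26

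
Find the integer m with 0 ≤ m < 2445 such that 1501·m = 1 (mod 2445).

Run the extended Euclidean algorithm:
2445 = 1*1501 + 944
1501 = 1*944 + 557
944 = 1*557 + 387
557 = 1*387 + 170
387 = 2*170 + 47
170 = 3*47 + 29
47 = 1*29 + 18
29 = 1*18 + 11
18 = 1*11 + 7
11 = 1*7 + 4
7 = 1*4 + 3
4 = 1*3 + 1
3 = 3*1 + 0
gcd(1501, 2445) = 1, so the inverse exists.
Back-substitute for 1:
1 = 1*4 − 1*3
  = −1*7 + 2*4
  = 2*11 − 3*7
  = −3*18 + 5*11
  = 5*29 − 8*18
  = −8*47 + 13*29
  = 13*170 − 47*47
  = −47*387 + 107*170
  = 107*557 − 154*387
  = −154*944 + 261*557
  = 261*1501 − 415*944
  = −415*2445 + 676*1501
So 1501⁻¹ ≡ 676 (mod 2445).

676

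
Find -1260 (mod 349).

136

-1260 = -4*349 + 136, so -1260 ≡ 136 (mod 349).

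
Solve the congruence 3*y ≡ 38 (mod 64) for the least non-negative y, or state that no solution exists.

34

gcd(3, 64) = 1, so a unique solution mod 64 exists.
3⁻¹ ≡ 43 (mod 64).
y ≡ 43*38 ≡ 34 (mod 64).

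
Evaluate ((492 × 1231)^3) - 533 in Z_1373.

375

492 × 1231 = 605652 ≡ 159 (mod 1373)
(159)^3 ≡ 908 (mod 1373)
908 - 533 = 375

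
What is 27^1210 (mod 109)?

Compute successive squares:
27^1 ≡ 27 (mod 109)
27^2 ≡ 27^2 = 729 ≡ 75 (mod 109)
27^4 ≡ 75^2 = 5625 ≡ 66 (mod 109)
27^8 ≡ 66^2 = 4356 ≡ 105 (mod 109)
27^16 ≡ 105^2 = 11025 ≡ 16 (mod 109)
27^32 ≡ 16^2 = 256 ≡ 38 (mod 109)
27^64 ≡ 38^2 = 1444 ≡ 27 (mod 109)
27^128 ≡ 27^2 = 729 ≡ 75 (mod 109)
27^256 ≡ 75^2 = 5625 ≡ 66 (mod 109)
27^512 ≡ 66^2 = 4356 ≡ 105 (mod 109)
27^1024 ≡ 105^2 = 11025 ≡ 16 (mod 109)
27^1210 = 27^1024 * 27^128 * 27^32 * 27^16 * 27^8 * 27^2 ≡ 16 * 75 * 38 * 16 * 105 * 75 (mod 109).
Accumulate the product:
16 * 75 = 1200 ≡ 1
1 * 38 = 38
38 * 16 = 608 ≡ 63
63 * 105 = 6615 ≡ 75
75 * 75 = 5625 ≡ 66

66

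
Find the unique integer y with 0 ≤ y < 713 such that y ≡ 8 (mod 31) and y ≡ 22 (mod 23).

31⁻¹ mod 23: 31×3 ≡ 1 (mod 23), so 31⁻¹ ≡ 3.
y = 8 + 31×((22 − 8)×3 mod 23) = 8 + 31×19 = 597.
Check: 597 mod 31 = 8, 597 mod 23 = 22. ✓

597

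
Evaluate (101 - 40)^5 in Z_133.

17

101 - 40 = 61
(61)^5 ≡ 17 (mod 133)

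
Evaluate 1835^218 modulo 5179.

4891

By square-and-multiply:
218 in binary is 11011010, i.e. 218 = 128 + 64 + 16 + 8 + 2.
1835^1 ≡ 1835 (mod 5179)
1835^2 ≡ 1835^2 = 3367225 ≡ 875 (mod 5179)
1835^4 ≡ 875^2 = 765625 ≡ 4312 (mod 5179)
1835^8 ≡ 4312^2 = 18593344 ≡ 734 (mod 5179)
1835^16 ≡ 734^2 = 538756 ≡ 140 (mod 5179)
1835^32 ≡ 140^2 = 19600 ≡ 4063 (mod 5179)
1835^64 ≡ 4063^2 = 16507969 ≡ 2496 (mod 5179)
1835^128 ≡ 2496^2 = 6230016 ≡ 4858 (mod 5179)
1835^218 = 1835^128 × 1835^64 × 1835^16 × 1835^8 × 1835^2 ≡ 4858 × 2496 × 140 × 734 × 875 (mod 5179).
Accumulate the product:
4858 × 2496 = 12125568 ≡ 1529
1529 × 140 = 214060 ≡ 1721
1721 × 734 = 1263214 ≡ 4717
4717 × 875 = 4127375 ≡ 4891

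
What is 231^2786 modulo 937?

723

By square-and-multiply:
2786 in binary is 101011100010, i.e. 2786 = 2048 + 512 + 128 + 64 + 32 + 2.
231^1 ≡ 231 (mod 937)
231^2 ≡ 231^2 = 53361 ≡ 889 (mod 937)
231^4 ≡ 889^2 = 790321 ≡ 430 (mod 937)
231^8 ≡ 430^2 = 184900 ≡ 311 (mod 937)
231^16 ≡ 311^2 = 96721 ≡ 210 (mod 937)
231^32 ≡ 210^2 = 44100 ≡ 61 (mod 937)
231^64 ≡ 61^2 = 3721 ≡ 910 (mod 937)
231^128 ≡ 910^2 = 828100 ≡ 729 (mod 937)
231^256 ≡ 729^2 = 531441 ≡ 162 (mod 937)
231^512 ≡ 162^2 = 26244 ≡ 8 (mod 937)
231^1024 ≡ 8^2 = 64 (mod 937)
231^2048 ≡ 64^2 = 4096 ≡ 348 (mod 937)
231^2786 = 231^2048 · 231^512 · 231^128 · 231^64 · 231^32 · 231^2 ≡ 348 · 8 · 729 · 910 · 61 · 889 (mod 937).
Accumulate the product:
348 · 8 = 2784 ≡ 910
910 · 729 = 663390 ≡ 931
931 · 910 = 847210 ≡ 162
162 · 61 = 9882 ≡ 512
512 · 889 = 455168 ≡ 723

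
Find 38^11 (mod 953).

Compute successive squares:
11 in binary is 1011, i.e. 11 = 8 + 2 + 1.
38^1 ≡ 38 (mod 953)
38^2 ≡ 38^2 = 1444 ≡ 491 (mod 953)
38^4 ≡ 491^2 = 241081 ≡ 925 (mod 953)
38^8 ≡ 925^2 = 855625 ≡ 784 (mod 953)
38^11 = 38^8 · 38^2 · 38^1 ≡ 784 · 491 · 38 (mod 953).
Accumulate the product:
784 · 491 = 384944 ≡ 885
885 · 38 = 33630 ≡ 275

275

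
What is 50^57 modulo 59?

Using repeated squaring:
57 in binary is 111001, i.e. 57 = 32 + 16 + 8 + 1.
50^1 ≡ 50 (mod 59)
50^2 ≡ 50^2 = 2500 ≡ 22 (mod 59)
50^4 ≡ 22^2 = 484 ≡ 12 (mod 59)
50^8 ≡ 12^2 = 144 ≡ 26 (mod 59)
50^16 ≡ 26^2 = 676 ≡ 27 (mod 59)
50^32 ≡ 27^2 = 729 ≡ 21 (mod 59)
50^57 = 50^32 · 50^16 · 50^8 · 50^1 ≡ 21 · 27 · 26 · 50 (mod 59).
Accumulate the product:
21 · 27 = 567 ≡ 36
36 · 26 = 936 ≡ 51
51 · 50 = 2550 ≡ 13

13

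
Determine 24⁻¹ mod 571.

Apply the Euclidean algorithm and back-substitute:
571 = 23×24 + 19
24 = 1×19 + 5
19 = 3×5 + 4
5 = 1×4 + 1
4 = 4×1 + 0
gcd(24, 571) = 1, so the inverse exists.
Back-substitute for 1:
1 = 1×5 − 1×4
  = −1×19 + 4×5
  = 4×24 − 5×19
  = −5×571 + 119×24
So 24⁻¹ ≡ 119 (mod 571).

119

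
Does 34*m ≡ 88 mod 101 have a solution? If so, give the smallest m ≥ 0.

62

gcd(34, 101) = 1, so a unique solution mod 101 exists.
34⁻¹ ≡ 3 (mod 101).
m ≡ 3*88 ≡ 62 (mod 101).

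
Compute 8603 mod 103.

54

8603 = 83*103 + 54, so 8603 ≡ 54 (mod 103).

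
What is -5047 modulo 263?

-5047 = -20*263 + 213, so -5047 ≡ 213 (mod 263).

213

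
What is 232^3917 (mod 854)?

Compute successive squares:
232^1 ≡ 232 (mod 854)
232^2 ≡ 232^2 = 53824 ≡ 22 (mod 854)
232^4 ≡ 22^2 = 484 (mod 854)
232^8 ≡ 484^2 = 234256 ≡ 260 (mod 854)
232^16 ≡ 260^2 = 67600 ≡ 134 (mod 854)
232^32 ≡ 134^2 = 17956 ≡ 22 (mod 854)
232^64 ≡ 22^2 = 484 (mod 854)
232^128 ≡ 484^2 = 234256 ≡ 260 (mod 854)
232^256 ≡ 260^2 = 67600 ≡ 134 (mod 854)
232^512 ≡ 134^2 = 17956 ≡ 22 (mod 854)
232^1024 ≡ 22^2 = 484 (mod 854)
232^2048 ≡ 484^2 = 234256 ≡ 260 (mod 854)
232^3917 = 232^2048 · 232^1024 · 232^512 · 232^256 · 232^64 · 232^8 · 232^4 · 232^1 ≡ 260 · 484 · 22 · 134 · 484 · 260 · 484 · 232 (mod 854).
Accumulate the product:
260 · 484 = 125840 ≡ 302
302 · 22 = 6644 ≡ 666
666 · 134 = 89244 ≡ 428
428 · 484 = 207152 ≡ 484
484 · 260 = 125840 ≡ 302
302 · 484 = 146168 ≡ 134
134 · 232 = 31088 ≡ 344

344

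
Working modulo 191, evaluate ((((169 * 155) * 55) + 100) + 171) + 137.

169 * 155 = 26195 ≡ 28 (mod 191)
28 * 55 = 1540 ≡ 12 (mod 191)
12 + 100 = 112
112 + 171 = 283 ≡ 92 (mod 191)
92 + 137 = 229 ≡ 38 (mod 191)

38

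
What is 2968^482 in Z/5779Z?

482 in binary is 111100010, i.e. 482 = 256 + 128 + 64 + 32 + 2.
2968^1 ≡ 2968 (mod 5779)
2968^2 ≡ 2968^2 = 8809024 ≡ 1828 (mod 5779)
2968^4 ≡ 1828^2 = 3341584 ≡ 1322 (mod 5779)
2968^8 ≡ 1322^2 = 1747684 ≡ 2426 (mod 5779)
2968^16 ≡ 2426^2 = 5885476 ≡ 2454 (mod 5779)
2968^32 ≡ 2454^2 = 6022116 ≡ 398 (mod 5779)
2968^64 ≡ 398^2 = 158404 ≡ 2371 (mod 5779)
2968^128 ≡ 2371^2 = 5621641 ≡ 4453 (mod 5779)
2968^256 ≡ 4453^2 = 19829209 ≡ 1460 (mod 5779)
2968^482 = 2968^256 * 2968^128 * 2968^64 * 2968^32 * 2968^2 ≡ 1460 * 4453 * 2371 * 398 * 1828 (mod 5779).
Accumulate the product:
1460 * 4453 = 6501380 ≡ 5
5 * 2371 = 11855 ≡ 297
297 * 398 = 118206 ≡ 2626
2626 * 1828 = 4800328 ≡ 3758

3758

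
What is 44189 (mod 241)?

86

44189 = 183*241 + 86, so 44189 ≡ 86 (mod 241).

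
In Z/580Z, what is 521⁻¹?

By the extended Euclidean algorithm:
580 = 1·521 + 59
521 = 8·59 + 49
59 = 1·49 + 10
49 = 4·10 + 9
10 = 1·9 + 1
9 = 9·1 + 0
gcd(521, 580) = 1, so the inverse exists.
Back-substitute for 1:
1 = 1·10 − 1·9
  = −1·49 + 5·10
  = 5·59 − 6·49
  = −6·521 + 53·59
  = 53·580 − 59·521
So 521⁻¹ ≡ −59 ≡ 521 (mod 580).

521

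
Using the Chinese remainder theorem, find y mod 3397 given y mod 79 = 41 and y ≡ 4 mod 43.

2885

79⁻¹ mod 43: 79*6 ≡ 1 (mod 43), so 79⁻¹ ≡ 6.
y = 41 + 79*((4 − 41)*6 mod 43) = 41 + 79*36 = 2885.
Check: 2885 mod 79 = 41, 2885 mod 43 = 4. ✓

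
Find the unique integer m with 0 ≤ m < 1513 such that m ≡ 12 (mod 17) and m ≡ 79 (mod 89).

1236

17⁻¹ mod 89: 17*21 ≡ 1 (mod 89), so 17⁻¹ ≡ 21.
m = 12 + 17*((79 − 12)*21 mod 89) = 12 + 17*72 = 1236.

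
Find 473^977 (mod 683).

615

977 in binary is 1111010001, i.e. 977 = 512 + 256 + 128 + 64 + 16 + 1.
473^1 ≡ 473 (mod 683)
473^2 ≡ 473^2 = 223729 ≡ 388 (mod 683)
473^4 ≡ 388^2 = 150544 ≡ 284 (mod 683)
473^8 ≡ 284^2 = 80656 ≡ 62 (mod 683)
473^16 ≡ 62^2 = 3844 ≡ 429 (mod 683)
473^32 ≡ 429^2 = 184041 ≡ 314 (mod 683)
473^64 ≡ 314^2 = 98596 ≡ 244 (mod 683)
473^128 ≡ 244^2 = 59536 ≡ 115 (mod 683)
473^256 ≡ 115^2 = 13225 ≡ 248 (mod 683)
473^512 ≡ 248^2 = 61504 ≡ 34 (mod 683)
473^977 = 473^512 × 473^256 × 473^128 × 473^64 × 473^16 × 473^1 ≡ 34 × 248 × 115 × 244 × 429 × 473 (mod 683).
Accumulate the product:
34 × 248 = 8432 ≡ 236
236 × 115 = 27140 ≡ 503
503 × 244 = 122732 ≡ 475
475 × 429 = 203775 ≡ 241
241 × 473 = 113993 ≡ 615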